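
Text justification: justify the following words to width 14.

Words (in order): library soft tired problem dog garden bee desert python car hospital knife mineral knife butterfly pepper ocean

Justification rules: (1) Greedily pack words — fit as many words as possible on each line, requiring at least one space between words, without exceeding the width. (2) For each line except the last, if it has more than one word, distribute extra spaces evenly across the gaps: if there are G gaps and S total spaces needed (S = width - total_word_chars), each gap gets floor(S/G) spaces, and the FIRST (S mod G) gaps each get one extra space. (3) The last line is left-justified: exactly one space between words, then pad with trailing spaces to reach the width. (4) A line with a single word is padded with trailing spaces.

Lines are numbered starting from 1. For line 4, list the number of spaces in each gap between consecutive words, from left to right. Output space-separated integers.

Line 1: ['library', 'soft'] (min_width=12, slack=2)
Line 2: ['tired', 'problem'] (min_width=13, slack=1)
Line 3: ['dog', 'garden', 'bee'] (min_width=14, slack=0)
Line 4: ['desert', 'python'] (min_width=13, slack=1)
Line 5: ['car', 'hospital'] (min_width=12, slack=2)
Line 6: ['knife', 'mineral'] (min_width=13, slack=1)
Line 7: ['knife'] (min_width=5, slack=9)
Line 8: ['butterfly'] (min_width=9, slack=5)
Line 9: ['pepper', 'ocean'] (min_width=12, slack=2)

Answer: 2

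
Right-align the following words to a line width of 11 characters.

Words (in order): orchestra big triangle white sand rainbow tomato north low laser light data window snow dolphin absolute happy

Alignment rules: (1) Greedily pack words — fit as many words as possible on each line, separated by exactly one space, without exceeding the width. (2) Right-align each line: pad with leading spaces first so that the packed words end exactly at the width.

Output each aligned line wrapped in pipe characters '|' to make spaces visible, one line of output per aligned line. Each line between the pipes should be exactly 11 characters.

Line 1: ['orchestra'] (min_width=9, slack=2)
Line 2: ['big'] (min_width=3, slack=8)
Line 3: ['triangle'] (min_width=8, slack=3)
Line 4: ['white', 'sand'] (min_width=10, slack=1)
Line 5: ['rainbow'] (min_width=7, slack=4)
Line 6: ['tomato'] (min_width=6, slack=5)
Line 7: ['north', 'low'] (min_width=9, slack=2)
Line 8: ['laser', 'light'] (min_width=11, slack=0)
Line 9: ['data', 'window'] (min_width=11, slack=0)
Line 10: ['snow'] (min_width=4, slack=7)
Line 11: ['dolphin'] (min_width=7, slack=4)
Line 12: ['absolute'] (min_width=8, slack=3)
Line 13: ['happy'] (min_width=5, slack=6)

Answer: |  orchestra|
|        big|
|   triangle|
| white sand|
|    rainbow|
|     tomato|
|  north low|
|laser light|
|data window|
|       snow|
|    dolphin|
|   absolute|
|      happy|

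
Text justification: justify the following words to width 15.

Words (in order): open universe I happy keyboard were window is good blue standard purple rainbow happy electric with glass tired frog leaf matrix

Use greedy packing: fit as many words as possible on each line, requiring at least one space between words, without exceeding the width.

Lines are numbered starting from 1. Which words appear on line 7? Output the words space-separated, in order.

Line 1: ['open', 'universe', 'I'] (min_width=15, slack=0)
Line 2: ['happy', 'keyboard'] (min_width=14, slack=1)
Line 3: ['were', 'window', 'is'] (min_width=14, slack=1)
Line 4: ['good', 'blue'] (min_width=9, slack=6)
Line 5: ['standard', 'purple'] (min_width=15, slack=0)
Line 6: ['rainbow', 'happy'] (min_width=13, slack=2)
Line 7: ['electric', 'with'] (min_width=13, slack=2)
Line 8: ['glass', 'tired'] (min_width=11, slack=4)
Line 9: ['frog', 'leaf'] (min_width=9, slack=6)
Line 10: ['matrix'] (min_width=6, slack=9)

Answer: electric with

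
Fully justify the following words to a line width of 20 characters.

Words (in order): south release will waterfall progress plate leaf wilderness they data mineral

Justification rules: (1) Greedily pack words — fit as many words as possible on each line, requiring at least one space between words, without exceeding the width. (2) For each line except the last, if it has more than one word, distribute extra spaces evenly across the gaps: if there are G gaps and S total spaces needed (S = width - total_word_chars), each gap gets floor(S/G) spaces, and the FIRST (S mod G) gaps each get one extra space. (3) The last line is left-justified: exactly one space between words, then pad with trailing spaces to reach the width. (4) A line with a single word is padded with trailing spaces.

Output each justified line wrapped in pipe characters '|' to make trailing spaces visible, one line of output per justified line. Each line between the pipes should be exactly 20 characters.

Answer: |south  release  will|
|waterfall   progress|
|plate           leaf|
|wilderness they data|
|mineral             |

Derivation:
Line 1: ['south', 'release', 'will'] (min_width=18, slack=2)
Line 2: ['waterfall', 'progress'] (min_width=18, slack=2)
Line 3: ['plate', 'leaf'] (min_width=10, slack=10)
Line 4: ['wilderness', 'they', 'data'] (min_width=20, slack=0)
Line 5: ['mineral'] (min_width=7, slack=13)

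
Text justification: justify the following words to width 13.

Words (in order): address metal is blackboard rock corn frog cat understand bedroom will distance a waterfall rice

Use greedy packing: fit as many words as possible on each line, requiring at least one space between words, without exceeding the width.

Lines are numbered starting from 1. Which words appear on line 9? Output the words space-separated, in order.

Answer: rice

Derivation:
Line 1: ['address', 'metal'] (min_width=13, slack=0)
Line 2: ['is', 'blackboard'] (min_width=13, slack=0)
Line 3: ['rock', 'corn'] (min_width=9, slack=4)
Line 4: ['frog', 'cat'] (min_width=8, slack=5)
Line 5: ['understand'] (min_width=10, slack=3)
Line 6: ['bedroom', 'will'] (min_width=12, slack=1)
Line 7: ['distance', 'a'] (min_width=10, slack=3)
Line 8: ['waterfall'] (min_width=9, slack=4)
Line 9: ['rice'] (min_width=4, slack=9)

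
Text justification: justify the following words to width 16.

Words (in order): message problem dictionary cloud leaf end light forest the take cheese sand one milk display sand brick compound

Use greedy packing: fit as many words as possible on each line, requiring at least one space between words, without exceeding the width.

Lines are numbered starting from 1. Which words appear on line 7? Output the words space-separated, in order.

Line 1: ['message', 'problem'] (min_width=15, slack=1)
Line 2: ['dictionary', 'cloud'] (min_width=16, slack=0)
Line 3: ['leaf', 'end', 'light'] (min_width=14, slack=2)
Line 4: ['forest', 'the', 'take'] (min_width=15, slack=1)
Line 5: ['cheese', 'sand', 'one'] (min_width=15, slack=1)
Line 6: ['milk', 'display'] (min_width=12, slack=4)
Line 7: ['sand', 'brick'] (min_width=10, slack=6)
Line 8: ['compound'] (min_width=8, slack=8)

Answer: sand brick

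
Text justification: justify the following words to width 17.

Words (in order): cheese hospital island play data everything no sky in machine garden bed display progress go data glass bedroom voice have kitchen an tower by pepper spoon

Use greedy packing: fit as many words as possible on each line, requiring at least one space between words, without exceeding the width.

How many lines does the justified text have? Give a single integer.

Line 1: ['cheese', 'hospital'] (min_width=15, slack=2)
Line 2: ['island', 'play', 'data'] (min_width=16, slack=1)
Line 3: ['everything', 'no', 'sky'] (min_width=17, slack=0)
Line 4: ['in', 'machine', 'garden'] (min_width=17, slack=0)
Line 5: ['bed', 'display'] (min_width=11, slack=6)
Line 6: ['progress', 'go', 'data'] (min_width=16, slack=1)
Line 7: ['glass', 'bedroom'] (min_width=13, slack=4)
Line 8: ['voice', 'have'] (min_width=10, slack=7)
Line 9: ['kitchen', 'an', 'tower'] (min_width=16, slack=1)
Line 10: ['by', 'pepper', 'spoon'] (min_width=15, slack=2)
Total lines: 10

Answer: 10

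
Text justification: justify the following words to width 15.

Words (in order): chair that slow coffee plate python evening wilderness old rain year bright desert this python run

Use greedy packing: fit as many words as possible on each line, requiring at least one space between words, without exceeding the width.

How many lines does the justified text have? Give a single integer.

Line 1: ['chair', 'that', 'slow'] (min_width=15, slack=0)
Line 2: ['coffee', 'plate'] (min_width=12, slack=3)
Line 3: ['python', 'evening'] (min_width=14, slack=1)
Line 4: ['wilderness', 'old'] (min_width=14, slack=1)
Line 5: ['rain', 'year'] (min_width=9, slack=6)
Line 6: ['bright', 'desert'] (min_width=13, slack=2)
Line 7: ['this', 'python', 'run'] (min_width=15, slack=0)
Total lines: 7

Answer: 7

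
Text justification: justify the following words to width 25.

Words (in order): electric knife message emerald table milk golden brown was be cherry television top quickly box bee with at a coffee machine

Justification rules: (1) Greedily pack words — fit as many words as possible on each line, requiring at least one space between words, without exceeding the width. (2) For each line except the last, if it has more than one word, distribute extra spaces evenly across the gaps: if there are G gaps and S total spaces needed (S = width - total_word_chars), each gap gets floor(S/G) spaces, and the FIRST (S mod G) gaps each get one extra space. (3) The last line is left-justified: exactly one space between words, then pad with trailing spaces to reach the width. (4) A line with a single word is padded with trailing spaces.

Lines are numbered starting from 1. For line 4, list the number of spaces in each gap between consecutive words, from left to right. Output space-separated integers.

Answer: 3 2

Derivation:
Line 1: ['electric', 'knife', 'message'] (min_width=22, slack=3)
Line 2: ['emerald', 'table', 'milk', 'golden'] (min_width=25, slack=0)
Line 3: ['brown', 'was', 'be', 'cherry'] (min_width=19, slack=6)
Line 4: ['television', 'top', 'quickly'] (min_width=22, slack=3)
Line 5: ['box', 'bee', 'with', 'at', 'a', 'coffee'] (min_width=24, slack=1)
Line 6: ['machine'] (min_width=7, slack=18)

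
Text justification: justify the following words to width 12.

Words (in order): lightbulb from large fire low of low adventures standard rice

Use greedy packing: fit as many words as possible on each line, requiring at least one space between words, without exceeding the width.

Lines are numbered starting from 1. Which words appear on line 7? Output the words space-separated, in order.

Line 1: ['lightbulb'] (min_width=9, slack=3)
Line 2: ['from', 'large'] (min_width=10, slack=2)
Line 3: ['fire', 'low', 'of'] (min_width=11, slack=1)
Line 4: ['low'] (min_width=3, slack=9)
Line 5: ['adventures'] (min_width=10, slack=2)
Line 6: ['standard'] (min_width=8, slack=4)
Line 7: ['rice'] (min_width=4, slack=8)

Answer: rice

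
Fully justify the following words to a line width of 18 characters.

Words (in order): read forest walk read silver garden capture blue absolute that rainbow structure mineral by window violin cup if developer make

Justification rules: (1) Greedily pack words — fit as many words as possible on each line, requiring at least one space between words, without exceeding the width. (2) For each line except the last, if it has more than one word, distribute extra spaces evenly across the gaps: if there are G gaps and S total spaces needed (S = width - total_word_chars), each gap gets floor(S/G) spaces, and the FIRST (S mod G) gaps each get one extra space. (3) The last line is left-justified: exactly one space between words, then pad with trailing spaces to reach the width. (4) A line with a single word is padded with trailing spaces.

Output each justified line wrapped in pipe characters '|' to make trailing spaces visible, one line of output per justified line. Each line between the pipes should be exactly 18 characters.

Line 1: ['read', 'forest', 'walk'] (min_width=16, slack=2)
Line 2: ['read', 'silver', 'garden'] (min_width=18, slack=0)
Line 3: ['capture', 'blue'] (min_width=12, slack=6)
Line 4: ['absolute', 'that'] (min_width=13, slack=5)
Line 5: ['rainbow', 'structure'] (min_width=17, slack=1)
Line 6: ['mineral', 'by', 'window'] (min_width=17, slack=1)
Line 7: ['violin', 'cup', 'if'] (min_width=13, slack=5)
Line 8: ['developer', 'make'] (min_width=14, slack=4)

Answer: |read  forest  walk|
|read silver garden|
|capture       blue|
|absolute      that|
|rainbow  structure|
|mineral  by window|
|violin    cup   if|
|developer make    |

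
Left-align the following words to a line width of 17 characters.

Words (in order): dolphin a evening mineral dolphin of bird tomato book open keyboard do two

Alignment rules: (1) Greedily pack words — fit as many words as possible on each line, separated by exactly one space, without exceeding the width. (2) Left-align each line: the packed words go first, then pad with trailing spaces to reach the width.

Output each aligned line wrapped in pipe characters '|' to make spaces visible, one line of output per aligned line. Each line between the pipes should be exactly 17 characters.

Line 1: ['dolphin', 'a', 'evening'] (min_width=17, slack=0)
Line 2: ['mineral', 'dolphin'] (min_width=15, slack=2)
Line 3: ['of', 'bird', 'tomato'] (min_width=14, slack=3)
Line 4: ['book', 'open'] (min_width=9, slack=8)
Line 5: ['keyboard', 'do', 'two'] (min_width=15, slack=2)

Answer: |dolphin a evening|
|mineral dolphin  |
|of bird tomato   |
|book open        |
|keyboard do two  |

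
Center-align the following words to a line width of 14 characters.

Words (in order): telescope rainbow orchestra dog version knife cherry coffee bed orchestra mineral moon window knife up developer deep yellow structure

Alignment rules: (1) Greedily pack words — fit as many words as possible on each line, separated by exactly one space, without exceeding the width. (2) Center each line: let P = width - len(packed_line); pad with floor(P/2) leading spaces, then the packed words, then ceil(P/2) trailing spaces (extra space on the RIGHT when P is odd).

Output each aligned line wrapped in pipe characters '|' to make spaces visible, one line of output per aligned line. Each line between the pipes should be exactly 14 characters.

Line 1: ['telescope'] (min_width=9, slack=5)
Line 2: ['rainbow'] (min_width=7, slack=7)
Line 3: ['orchestra', 'dog'] (min_width=13, slack=1)
Line 4: ['version', 'knife'] (min_width=13, slack=1)
Line 5: ['cherry', 'coffee'] (min_width=13, slack=1)
Line 6: ['bed', 'orchestra'] (min_width=13, slack=1)
Line 7: ['mineral', 'moon'] (min_width=12, slack=2)
Line 8: ['window', 'knife'] (min_width=12, slack=2)
Line 9: ['up', 'developer'] (min_width=12, slack=2)
Line 10: ['deep', 'yellow'] (min_width=11, slack=3)
Line 11: ['structure'] (min_width=9, slack=5)

Answer: |  telescope   |
|   rainbow    |
|orchestra dog |
|version knife |
|cherry coffee |
|bed orchestra |
| mineral moon |
| window knife |
| up developer |
| deep yellow  |
|  structure   |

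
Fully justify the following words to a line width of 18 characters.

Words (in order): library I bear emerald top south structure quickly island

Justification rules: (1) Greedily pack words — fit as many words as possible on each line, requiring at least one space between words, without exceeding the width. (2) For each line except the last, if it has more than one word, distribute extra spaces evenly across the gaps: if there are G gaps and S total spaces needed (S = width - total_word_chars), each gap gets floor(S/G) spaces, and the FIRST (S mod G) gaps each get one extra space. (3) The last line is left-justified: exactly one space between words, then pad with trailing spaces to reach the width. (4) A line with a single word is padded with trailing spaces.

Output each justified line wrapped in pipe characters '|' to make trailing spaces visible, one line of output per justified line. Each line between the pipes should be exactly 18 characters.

Line 1: ['library', 'I', 'bear'] (min_width=14, slack=4)
Line 2: ['emerald', 'top', 'south'] (min_width=17, slack=1)
Line 3: ['structure', 'quickly'] (min_width=17, slack=1)
Line 4: ['island'] (min_width=6, slack=12)

Answer: |library   I   bear|
|emerald  top south|
|structure  quickly|
|island            |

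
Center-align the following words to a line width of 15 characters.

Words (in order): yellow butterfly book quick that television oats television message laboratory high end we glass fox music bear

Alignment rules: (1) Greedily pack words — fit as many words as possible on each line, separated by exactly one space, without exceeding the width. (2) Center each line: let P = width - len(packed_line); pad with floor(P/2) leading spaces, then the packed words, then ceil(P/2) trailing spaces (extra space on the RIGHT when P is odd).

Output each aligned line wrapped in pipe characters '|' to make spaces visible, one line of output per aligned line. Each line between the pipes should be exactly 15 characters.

Line 1: ['yellow'] (min_width=6, slack=9)
Line 2: ['butterfly', 'book'] (min_width=14, slack=1)
Line 3: ['quick', 'that'] (min_width=10, slack=5)
Line 4: ['television', 'oats'] (min_width=15, slack=0)
Line 5: ['television'] (min_width=10, slack=5)
Line 6: ['message'] (min_width=7, slack=8)
Line 7: ['laboratory', 'high'] (min_width=15, slack=0)
Line 8: ['end', 'we', 'glass'] (min_width=12, slack=3)
Line 9: ['fox', 'music', 'bear'] (min_width=14, slack=1)

Answer: |    yellow     |
|butterfly book |
|  quick that   |
|television oats|
|  television   |
|    message    |
|laboratory high|
| end we glass  |
|fox music bear |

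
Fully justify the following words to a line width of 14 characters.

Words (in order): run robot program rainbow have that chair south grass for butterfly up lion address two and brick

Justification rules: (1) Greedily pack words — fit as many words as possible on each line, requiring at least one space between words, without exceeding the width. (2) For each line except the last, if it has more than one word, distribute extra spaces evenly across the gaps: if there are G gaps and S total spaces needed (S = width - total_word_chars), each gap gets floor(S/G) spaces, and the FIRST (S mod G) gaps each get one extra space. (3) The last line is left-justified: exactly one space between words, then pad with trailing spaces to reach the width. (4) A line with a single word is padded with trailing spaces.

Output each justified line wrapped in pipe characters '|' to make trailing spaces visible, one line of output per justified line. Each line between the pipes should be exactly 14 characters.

Answer: |run      robot|
|program       |
|rainbow   have|
|that     chair|
|south    grass|
|for  butterfly|
|up        lion|
|address    two|
|and brick     |

Derivation:
Line 1: ['run', 'robot'] (min_width=9, slack=5)
Line 2: ['program'] (min_width=7, slack=7)
Line 3: ['rainbow', 'have'] (min_width=12, slack=2)
Line 4: ['that', 'chair'] (min_width=10, slack=4)
Line 5: ['south', 'grass'] (min_width=11, slack=3)
Line 6: ['for', 'butterfly'] (min_width=13, slack=1)
Line 7: ['up', 'lion'] (min_width=7, slack=7)
Line 8: ['address', 'two'] (min_width=11, slack=3)
Line 9: ['and', 'brick'] (min_width=9, slack=5)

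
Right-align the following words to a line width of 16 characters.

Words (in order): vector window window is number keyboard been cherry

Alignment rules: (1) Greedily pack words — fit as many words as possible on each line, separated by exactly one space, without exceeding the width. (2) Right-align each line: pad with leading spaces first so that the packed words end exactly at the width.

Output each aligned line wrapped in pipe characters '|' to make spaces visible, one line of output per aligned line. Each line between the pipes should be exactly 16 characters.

Answer: |   vector window|
|window is number|
|   keyboard been|
|          cherry|

Derivation:
Line 1: ['vector', 'window'] (min_width=13, slack=3)
Line 2: ['window', 'is', 'number'] (min_width=16, slack=0)
Line 3: ['keyboard', 'been'] (min_width=13, slack=3)
Line 4: ['cherry'] (min_width=6, slack=10)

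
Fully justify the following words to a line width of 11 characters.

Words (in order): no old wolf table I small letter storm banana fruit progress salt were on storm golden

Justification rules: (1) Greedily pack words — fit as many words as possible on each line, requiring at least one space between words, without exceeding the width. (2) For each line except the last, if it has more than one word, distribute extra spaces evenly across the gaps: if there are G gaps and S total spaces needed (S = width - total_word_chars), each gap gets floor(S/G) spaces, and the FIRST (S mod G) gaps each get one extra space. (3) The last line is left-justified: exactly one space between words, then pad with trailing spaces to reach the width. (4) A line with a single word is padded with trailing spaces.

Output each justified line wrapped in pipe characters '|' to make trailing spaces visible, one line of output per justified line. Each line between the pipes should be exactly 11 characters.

Line 1: ['no', 'old', 'wolf'] (min_width=11, slack=0)
Line 2: ['table', 'I'] (min_width=7, slack=4)
Line 3: ['small'] (min_width=5, slack=6)
Line 4: ['letter'] (min_width=6, slack=5)
Line 5: ['storm'] (min_width=5, slack=6)
Line 6: ['banana'] (min_width=6, slack=5)
Line 7: ['fruit'] (min_width=5, slack=6)
Line 8: ['progress'] (min_width=8, slack=3)
Line 9: ['salt', 'were'] (min_width=9, slack=2)
Line 10: ['on', 'storm'] (min_width=8, slack=3)
Line 11: ['golden'] (min_width=6, slack=5)

Answer: |no old wolf|
|table     I|
|small      |
|letter     |
|storm      |
|banana     |
|fruit      |
|progress   |
|salt   were|
|on    storm|
|golden     |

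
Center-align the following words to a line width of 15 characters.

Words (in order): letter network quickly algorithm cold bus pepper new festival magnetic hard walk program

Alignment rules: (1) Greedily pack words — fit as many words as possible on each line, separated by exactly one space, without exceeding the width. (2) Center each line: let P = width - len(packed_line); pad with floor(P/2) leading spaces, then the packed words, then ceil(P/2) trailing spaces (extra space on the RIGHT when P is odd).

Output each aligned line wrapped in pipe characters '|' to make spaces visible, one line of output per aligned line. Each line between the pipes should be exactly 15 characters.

Answer: |letter network |
|    quickly    |
|algorithm cold |
|bus pepper new |
|   festival    |
| magnetic hard |
| walk program  |

Derivation:
Line 1: ['letter', 'network'] (min_width=14, slack=1)
Line 2: ['quickly'] (min_width=7, slack=8)
Line 3: ['algorithm', 'cold'] (min_width=14, slack=1)
Line 4: ['bus', 'pepper', 'new'] (min_width=14, slack=1)
Line 5: ['festival'] (min_width=8, slack=7)
Line 6: ['magnetic', 'hard'] (min_width=13, slack=2)
Line 7: ['walk', 'program'] (min_width=12, slack=3)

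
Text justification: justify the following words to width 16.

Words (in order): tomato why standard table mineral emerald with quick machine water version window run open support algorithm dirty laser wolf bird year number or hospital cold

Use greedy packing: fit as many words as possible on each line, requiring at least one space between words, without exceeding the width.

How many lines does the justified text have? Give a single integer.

Line 1: ['tomato', 'why'] (min_width=10, slack=6)
Line 2: ['standard', 'table'] (min_width=14, slack=2)
Line 3: ['mineral', 'emerald'] (min_width=15, slack=1)
Line 4: ['with', 'quick'] (min_width=10, slack=6)
Line 5: ['machine', 'water'] (min_width=13, slack=3)
Line 6: ['version', 'window'] (min_width=14, slack=2)
Line 7: ['run', 'open', 'support'] (min_width=16, slack=0)
Line 8: ['algorithm', 'dirty'] (min_width=15, slack=1)
Line 9: ['laser', 'wolf', 'bird'] (min_width=15, slack=1)
Line 10: ['year', 'number', 'or'] (min_width=14, slack=2)
Line 11: ['hospital', 'cold'] (min_width=13, slack=3)
Total lines: 11

Answer: 11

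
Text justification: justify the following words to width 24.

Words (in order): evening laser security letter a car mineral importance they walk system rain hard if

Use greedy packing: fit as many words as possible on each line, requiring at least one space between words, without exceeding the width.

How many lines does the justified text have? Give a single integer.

Answer: 4

Derivation:
Line 1: ['evening', 'laser', 'security'] (min_width=22, slack=2)
Line 2: ['letter', 'a', 'car', 'mineral'] (min_width=20, slack=4)
Line 3: ['importance', 'they', 'walk'] (min_width=20, slack=4)
Line 4: ['system', 'rain', 'hard', 'if'] (min_width=19, slack=5)
Total lines: 4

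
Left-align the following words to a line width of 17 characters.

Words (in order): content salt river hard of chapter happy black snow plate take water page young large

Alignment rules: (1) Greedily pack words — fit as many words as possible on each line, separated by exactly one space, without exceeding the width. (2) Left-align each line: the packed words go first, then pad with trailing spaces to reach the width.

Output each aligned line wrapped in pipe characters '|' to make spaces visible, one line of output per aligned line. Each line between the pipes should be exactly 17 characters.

Answer: |content salt     |
|river hard of    |
|chapter happy    |
|black snow plate |
|take water page  |
|young large      |

Derivation:
Line 1: ['content', 'salt'] (min_width=12, slack=5)
Line 2: ['river', 'hard', 'of'] (min_width=13, slack=4)
Line 3: ['chapter', 'happy'] (min_width=13, slack=4)
Line 4: ['black', 'snow', 'plate'] (min_width=16, slack=1)
Line 5: ['take', 'water', 'page'] (min_width=15, slack=2)
Line 6: ['young', 'large'] (min_width=11, slack=6)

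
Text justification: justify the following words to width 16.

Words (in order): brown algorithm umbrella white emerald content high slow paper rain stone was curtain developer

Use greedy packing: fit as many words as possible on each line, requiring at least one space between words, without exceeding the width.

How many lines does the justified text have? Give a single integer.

Line 1: ['brown', 'algorithm'] (min_width=15, slack=1)
Line 2: ['umbrella', 'white'] (min_width=14, slack=2)
Line 3: ['emerald', 'content'] (min_width=15, slack=1)
Line 4: ['high', 'slow', 'paper'] (min_width=15, slack=1)
Line 5: ['rain', 'stone', 'was'] (min_width=14, slack=2)
Line 6: ['curtain'] (min_width=7, slack=9)
Line 7: ['developer'] (min_width=9, slack=7)
Total lines: 7

Answer: 7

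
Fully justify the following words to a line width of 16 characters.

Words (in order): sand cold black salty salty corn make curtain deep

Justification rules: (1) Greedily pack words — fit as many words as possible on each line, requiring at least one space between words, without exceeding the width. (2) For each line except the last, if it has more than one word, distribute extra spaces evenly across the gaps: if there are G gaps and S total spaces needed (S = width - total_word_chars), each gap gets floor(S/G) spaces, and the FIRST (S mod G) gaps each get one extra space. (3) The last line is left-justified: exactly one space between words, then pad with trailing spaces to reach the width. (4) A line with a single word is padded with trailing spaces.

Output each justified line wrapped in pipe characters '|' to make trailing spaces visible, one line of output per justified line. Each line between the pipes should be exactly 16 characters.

Line 1: ['sand', 'cold', 'black'] (min_width=15, slack=1)
Line 2: ['salty', 'salty', 'corn'] (min_width=16, slack=0)
Line 3: ['make', 'curtain'] (min_width=12, slack=4)
Line 4: ['deep'] (min_width=4, slack=12)

Answer: |sand  cold black|
|salty salty corn|
|make     curtain|
|deep            |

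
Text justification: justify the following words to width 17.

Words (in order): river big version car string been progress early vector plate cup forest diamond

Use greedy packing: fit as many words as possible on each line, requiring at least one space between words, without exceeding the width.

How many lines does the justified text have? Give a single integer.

Line 1: ['river', 'big', 'version'] (min_width=17, slack=0)
Line 2: ['car', 'string', 'been'] (min_width=15, slack=2)
Line 3: ['progress', 'early'] (min_width=14, slack=3)
Line 4: ['vector', 'plate', 'cup'] (min_width=16, slack=1)
Line 5: ['forest', 'diamond'] (min_width=14, slack=3)
Total lines: 5

Answer: 5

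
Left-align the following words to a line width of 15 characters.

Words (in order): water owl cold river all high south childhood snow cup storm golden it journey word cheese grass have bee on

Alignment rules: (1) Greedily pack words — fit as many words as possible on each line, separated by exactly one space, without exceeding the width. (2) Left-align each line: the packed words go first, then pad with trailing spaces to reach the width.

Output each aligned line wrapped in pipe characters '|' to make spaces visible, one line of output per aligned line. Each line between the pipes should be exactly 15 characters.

Answer: |water owl cold |
|river all high |
|south childhood|
|snow cup storm |
|golden it      |
|journey word   |
|cheese grass   |
|have bee on    |

Derivation:
Line 1: ['water', 'owl', 'cold'] (min_width=14, slack=1)
Line 2: ['river', 'all', 'high'] (min_width=14, slack=1)
Line 3: ['south', 'childhood'] (min_width=15, slack=0)
Line 4: ['snow', 'cup', 'storm'] (min_width=14, slack=1)
Line 5: ['golden', 'it'] (min_width=9, slack=6)
Line 6: ['journey', 'word'] (min_width=12, slack=3)
Line 7: ['cheese', 'grass'] (min_width=12, slack=3)
Line 8: ['have', 'bee', 'on'] (min_width=11, slack=4)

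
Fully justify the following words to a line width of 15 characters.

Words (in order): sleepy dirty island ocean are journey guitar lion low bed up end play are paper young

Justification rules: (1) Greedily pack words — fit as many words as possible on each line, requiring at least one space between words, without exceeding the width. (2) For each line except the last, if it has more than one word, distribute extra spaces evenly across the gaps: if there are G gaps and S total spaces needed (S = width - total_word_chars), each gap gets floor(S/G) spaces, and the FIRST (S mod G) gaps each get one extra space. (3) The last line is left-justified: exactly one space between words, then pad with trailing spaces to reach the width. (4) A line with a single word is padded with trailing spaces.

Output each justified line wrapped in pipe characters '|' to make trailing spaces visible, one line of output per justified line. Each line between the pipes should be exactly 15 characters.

Line 1: ['sleepy', 'dirty'] (min_width=12, slack=3)
Line 2: ['island', 'ocean'] (min_width=12, slack=3)
Line 3: ['are', 'journey'] (min_width=11, slack=4)
Line 4: ['guitar', 'lion', 'low'] (min_width=15, slack=0)
Line 5: ['bed', 'up', 'end', 'play'] (min_width=15, slack=0)
Line 6: ['are', 'paper', 'young'] (min_width=15, slack=0)

Answer: |sleepy    dirty|
|island    ocean|
|are     journey|
|guitar lion low|
|bed up end play|
|are paper young|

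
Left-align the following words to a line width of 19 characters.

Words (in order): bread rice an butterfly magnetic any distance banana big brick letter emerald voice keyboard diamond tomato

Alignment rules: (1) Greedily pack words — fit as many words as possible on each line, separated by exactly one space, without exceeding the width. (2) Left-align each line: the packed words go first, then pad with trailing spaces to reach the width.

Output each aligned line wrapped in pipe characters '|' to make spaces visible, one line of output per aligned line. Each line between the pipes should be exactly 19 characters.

Line 1: ['bread', 'rice', 'an'] (min_width=13, slack=6)
Line 2: ['butterfly', 'magnetic'] (min_width=18, slack=1)
Line 3: ['any', 'distance', 'banana'] (min_width=19, slack=0)
Line 4: ['big', 'brick', 'letter'] (min_width=16, slack=3)
Line 5: ['emerald', 'voice'] (min_width=13, slack=6)
Line 6: ['keyboard', 'diamond'] (min_width=16, slack=3)
Line 7: ['tomato'] (min_width=6, slack=13)

Answer: |bread rice an      |
|butterfly magnetic |
|any distance banana|
|big brick letter   |
|emerald voice      |
|keyboard diamond   |
|tomato             |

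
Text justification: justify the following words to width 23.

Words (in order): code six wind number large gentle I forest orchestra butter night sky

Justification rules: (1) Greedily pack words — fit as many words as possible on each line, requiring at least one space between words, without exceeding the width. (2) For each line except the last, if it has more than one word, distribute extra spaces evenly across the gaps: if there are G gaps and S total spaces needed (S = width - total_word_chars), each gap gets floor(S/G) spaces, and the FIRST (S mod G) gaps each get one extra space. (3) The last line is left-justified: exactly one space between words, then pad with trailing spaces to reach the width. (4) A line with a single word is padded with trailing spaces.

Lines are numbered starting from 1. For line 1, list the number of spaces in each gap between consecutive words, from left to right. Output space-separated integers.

Line 1: ['code', 'six', 'wind', 'number'] (min_width=20, slack=3)
Line 2: ['large', 'gentle', 'I', 'forest'] (min_width=21, slack=2)
Line 3: ['orchestra', 'butter', 'night'] (min_width=22, slack=1)
Line 4: ['sky'] (min_width=3, slack=20)

Answer: 2 2 2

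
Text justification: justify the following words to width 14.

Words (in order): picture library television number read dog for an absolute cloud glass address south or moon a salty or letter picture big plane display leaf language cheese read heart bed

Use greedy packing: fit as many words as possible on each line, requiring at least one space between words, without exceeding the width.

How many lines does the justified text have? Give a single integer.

Answer: 15

Derivation:
Line 1: ['picture'] (min_width=7, slack=7)
Line 2: ['library'] (min_width=7, slack=7)
Line 3: ['television'] (min_width=10, slack=4)
Line 4: ['number', 'read'] (min_width=11, slack=3)
Line 5: ['dog', 'for', 'an'] (min_width=10, slack=4)
Line 6: ['absolute', 'cloud'] (min_width=14, slack=0)
Line 7: ['glass', 'address'] (min_width=13, slack=1)
Line 8: ['south', 'or', 'moon'] (min_width=13, slack=1)
Line 9: ['a', 'salty', 'or'] (min_width=10, slack=4)
Line 10: ['letter', 'picture'] (min_width=14, slack=0)
Line 11: ['big', 'plane'] (min_width=9, slack=5)
Line 12: ['display', 'leaf'] (min_width=12, slack=2)
Line 13: ['language'] (min_width=8, slack=6)
Line 14: ['cheese', 'read'] (min_width=11, slack=3)
Line 15: ['heart', 'bed'] (min_width=9, slack=5)
Total lines: 15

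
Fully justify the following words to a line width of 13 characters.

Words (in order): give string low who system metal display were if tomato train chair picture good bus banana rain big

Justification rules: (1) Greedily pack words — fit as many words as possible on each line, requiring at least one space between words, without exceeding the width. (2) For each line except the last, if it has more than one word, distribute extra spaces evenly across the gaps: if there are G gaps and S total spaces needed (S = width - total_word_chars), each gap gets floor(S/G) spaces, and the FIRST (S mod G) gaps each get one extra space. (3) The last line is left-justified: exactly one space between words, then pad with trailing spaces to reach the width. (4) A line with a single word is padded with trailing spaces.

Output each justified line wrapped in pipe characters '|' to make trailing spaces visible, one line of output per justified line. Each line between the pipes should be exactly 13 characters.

Answer: |give   string|
|low       who|
|system  metal|
|display  were|
|if     tomato|
|train   chair|
|picture  good|
|bus    banana|
|rain big     |

Derivation:
Line 1: ['give', 'string'] (min_width=11, slack=2)
Line 2: ['low', 'who'] (min_width=7, slack=6)
Line 3: ['system', 'metal'] (min_width=12, slack=1)
Line 4: ['display', 'were'] (min_width=12, slack=1)
Line 5: ['if', 'tomato'] (min_width=9, slack=4)
Line 6: ['train', 'chair'] (min_width=11, slack=2)
Line 7: ['picture', 'good'] (min_width=12, slack=1)
Line 8: ['bus', 'banana'] (min_width=10, slack=3)
Line 9: ['rain', 'big'] (min_width=8, slack=5)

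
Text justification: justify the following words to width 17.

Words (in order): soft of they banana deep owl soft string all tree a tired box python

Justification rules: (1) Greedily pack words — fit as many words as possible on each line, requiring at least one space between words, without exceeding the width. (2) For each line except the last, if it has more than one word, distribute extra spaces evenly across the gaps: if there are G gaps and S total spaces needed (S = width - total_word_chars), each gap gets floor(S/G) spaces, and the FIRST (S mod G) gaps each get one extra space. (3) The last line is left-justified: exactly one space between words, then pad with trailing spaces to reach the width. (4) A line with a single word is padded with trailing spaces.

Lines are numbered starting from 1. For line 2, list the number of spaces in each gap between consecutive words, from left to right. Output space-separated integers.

Answer: 2 2

Derivation:
Line 1: ['soft', 'of', 'they'] (min_width=12, slack=5)
Line 2: ['banana', 'deep', 'owl'] (min_width=15, slack=2)
Line 3: ['soft', 'string', 'all'] (min_width=15, slack=2)
Line 4: ['tree', 'a', 'tired', 'box'] (min_width=16, slack=1)
Line 5: ['python'] (min_width=6, slack=11)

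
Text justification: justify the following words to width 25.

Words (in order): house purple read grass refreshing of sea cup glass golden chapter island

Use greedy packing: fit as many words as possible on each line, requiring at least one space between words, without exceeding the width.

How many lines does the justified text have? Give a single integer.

Answer: 4

Derivation:
Line 1: ['house', 'purple', 'read', 'grass'] (min_width=23, slack=2)
Line 2: ['refreshing', 'of', 'sea', 'cup'] (min_width=21, slack=4)
Line 3: ['glass', 'golden', 'chapter'] (min_width=20, slack=5)
Line 4: ['island'] (min_width=6, slack=19)
Total lines: 4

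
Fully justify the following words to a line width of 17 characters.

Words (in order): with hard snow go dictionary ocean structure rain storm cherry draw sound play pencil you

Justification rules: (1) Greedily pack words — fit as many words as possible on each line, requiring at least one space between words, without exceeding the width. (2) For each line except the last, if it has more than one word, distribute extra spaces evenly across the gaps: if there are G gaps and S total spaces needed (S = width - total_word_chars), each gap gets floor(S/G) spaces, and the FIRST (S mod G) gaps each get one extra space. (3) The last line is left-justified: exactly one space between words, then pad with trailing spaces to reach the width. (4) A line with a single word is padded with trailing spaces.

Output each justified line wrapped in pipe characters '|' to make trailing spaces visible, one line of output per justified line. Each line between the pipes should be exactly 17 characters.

Answer: |with hard snow go|
|dictionary  ocean|
|structure    rain|
|storm cherry draw|
|sound play pencil|
|you              |

Derivation:
Line 1: ['with', 'hard', 'snow', 'go'] (min_width=17, slack=0)
Line 2: ['dictionary', 'ocean'] (min_width=16, slack=1)
Line 3: ['structure', 'rain'] (min_width=14, slack=3)
Line 4: ['storm', 'cherry', 'draw'] (min_width=17, slack=0)
Line 5: ['sound', 'play', 'pencil'] (min_width=17, slack=0)
Line 6: ['you'] (min_width=3, slack=14)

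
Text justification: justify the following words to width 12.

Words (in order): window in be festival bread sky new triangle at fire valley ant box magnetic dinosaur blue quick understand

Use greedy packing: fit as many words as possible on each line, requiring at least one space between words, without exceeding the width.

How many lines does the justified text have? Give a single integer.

Line 1: ['window', 'in', 'be'] (min_width=12, slack=0)
Line 2: ['festival'] (min_width=8, slack=4)
Line 3: ['bread', 'sky'] (min_width=9, slack=3)
Line 4: ['new', 'triangle'] (min_width=12, slack=0)
Line 5: ['at', 'fire'] (min_width=7, slack=5)
Line 6: ['valley', 'ant'] (min_width=10, slack=2)
Line 7: ['box', 'magnetic'] (min_width=12, slack=0)
Line 8: ['dinosaur'] (min_width=8, slack=4)
Line 9: ['blue', 'quick'] (min_width=10, slack=2)
Line 10: ['understand'] (min_width=10, slack=2)
Total lines: 10

Answer: 10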